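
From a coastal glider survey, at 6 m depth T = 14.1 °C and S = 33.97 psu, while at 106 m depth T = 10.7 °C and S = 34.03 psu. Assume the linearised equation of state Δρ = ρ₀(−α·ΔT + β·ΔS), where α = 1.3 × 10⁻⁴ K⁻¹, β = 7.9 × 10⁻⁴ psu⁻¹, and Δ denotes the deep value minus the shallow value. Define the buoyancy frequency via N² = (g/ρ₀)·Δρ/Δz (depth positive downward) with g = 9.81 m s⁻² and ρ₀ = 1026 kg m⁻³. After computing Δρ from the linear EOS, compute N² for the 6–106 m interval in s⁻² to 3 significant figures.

ΔT = -3.4 K, ΔS = +0.06 psu (deep − shallow).
Δρ/ρ₀ = −αΔT + βΔS = 4.42 × 10⁻⁴ + 4.74 × 10⁻⁵ = 4.894 × 10⁻⁴, so Δρ ≈ 0.5021 kg m⁻³.
N² = (g/ρ₀)·Δρ/Δz = g·(Δρ/ρ₀)/Δz = 9.81 × 4.894 × 10⁻⁴ / 100 = 4.8010 × 10⁻⁵ s⁻² ≈ 4.80 × 10⁻⁵ s⁻².

4.80 × 10⁻⁵ s⁻²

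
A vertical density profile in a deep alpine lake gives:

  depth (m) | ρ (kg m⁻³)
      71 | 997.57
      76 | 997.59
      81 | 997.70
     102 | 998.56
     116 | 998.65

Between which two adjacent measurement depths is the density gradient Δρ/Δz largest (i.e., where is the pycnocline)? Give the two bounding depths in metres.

Compute the density gradient over each adjacent pair:
  71–76 m: Δρ/Δz = 0.02/5 = 4.0 × 10⁻³ kg m⁻⁴
  76–81 m: Δρ/Δz = 0.11/5 = 0.022 kg m⁻⁴
  81–102 m: Δρ/Δz = 0.86/21 = 0.041 kg m⁻⁴
  102–116 m: Δρ/Δz = 0.09/14 = 6.4 × 10⁻³ kg m⁻⁴
The largest gradient is in the 81–102 m interval — the pycnocline.

81–102 m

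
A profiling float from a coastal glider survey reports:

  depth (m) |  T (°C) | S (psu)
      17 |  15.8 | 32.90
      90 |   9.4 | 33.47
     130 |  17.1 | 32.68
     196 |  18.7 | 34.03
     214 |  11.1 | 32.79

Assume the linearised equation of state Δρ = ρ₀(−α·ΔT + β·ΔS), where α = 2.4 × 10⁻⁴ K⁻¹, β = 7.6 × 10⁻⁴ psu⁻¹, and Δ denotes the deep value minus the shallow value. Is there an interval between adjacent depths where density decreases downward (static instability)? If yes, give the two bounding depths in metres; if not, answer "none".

90–130 m

Evaluate Δρ/ρ₀ = −αΔT + βΔS across each adjacent pair:
  17–90 m: −αΔT+βΔS = −(2.4 × 10⁻⁴)(-6.4)+(7.6 × 10⁻⁴)(+0.57) = 2.0 × 10⁻³ → stable
  90–130 m: −αΔT+βΔS = −(2.4 × 10⁻⁴)(+7.7)+(7.6 × 10⁻⁴)(-0.79) = -2.4 × 10⁻³ → UNSTABLE
  130–196 m: −αΔT+βΔS = −(2.4 × 10⁻⁴)(+1.6)+(7.6 × 10⁻⁴)(+1.35) = 6.4 × 10⁻⁴ → stable
  196–214 m: −αΔT+βΔS = −(2.4 × 10⁻⁴)(-7.6)+(7.6 × 10⁻⁴)(-1.24) = 8.8 × 10⁻⁴ → stable
The 90–130 m interval has Δρ < 0: lighter water underlies denser water.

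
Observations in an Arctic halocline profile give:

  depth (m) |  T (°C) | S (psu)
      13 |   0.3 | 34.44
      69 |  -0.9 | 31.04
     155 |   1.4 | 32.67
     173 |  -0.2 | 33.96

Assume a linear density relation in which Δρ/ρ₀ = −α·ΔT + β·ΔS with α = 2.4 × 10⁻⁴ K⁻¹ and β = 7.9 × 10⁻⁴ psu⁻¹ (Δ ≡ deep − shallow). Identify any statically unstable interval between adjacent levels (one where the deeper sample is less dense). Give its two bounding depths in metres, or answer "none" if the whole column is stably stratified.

Evaluate Δρ/ρ₀ = −αΔT + βΔS across each adjacent pair:
  13–69 m: −αΔT+βΔS = −(2.4 × 10⁻⁴)(-1.2)+(7.9 × 10⁻⁴)(-3.40) = -2.4 × 10⁻³ → UNSTABLE
  69–155 m: −αΔT+βΔS = −(2.4 × 10⁻⁴)(+2.3)+(7.9 × 10⁻⁴)(+1.63) = 7.4 × 10⁻⁴ → stable
  155–173 m: −αΔT+βΔS = −(2.4 × 10⁻⁴)(-1.6)+(7.9 × 10⁻⁴)(+1.29) = 1.4 × 10⁻³ → stable
The 13–69 m interval has Δρ < 0: lighter water underlies denser water.

13–69 m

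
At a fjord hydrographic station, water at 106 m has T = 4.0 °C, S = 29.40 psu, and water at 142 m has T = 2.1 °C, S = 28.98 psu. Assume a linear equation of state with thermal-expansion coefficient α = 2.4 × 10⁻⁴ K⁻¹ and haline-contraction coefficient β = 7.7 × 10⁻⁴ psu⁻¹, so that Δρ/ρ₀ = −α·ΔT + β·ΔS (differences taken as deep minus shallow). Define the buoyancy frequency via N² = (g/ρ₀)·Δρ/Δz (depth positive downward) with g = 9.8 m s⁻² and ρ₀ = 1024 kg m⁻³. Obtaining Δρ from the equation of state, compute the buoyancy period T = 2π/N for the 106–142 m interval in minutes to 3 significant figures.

17.4 min

ΔT = -1.9 K, ΔS = -0.42 psu (deep − shallow).
Δρ/ρ₀ = −αΔT + βΔS = 4.56 × 10⁻⁴ − 3.234 × 10⁻⁴ = 1.326 × 10⁻⁴, so Δρ ≈ 0.1358 kg m⁻³.
N² = (g/ρ₀)·Δρ/Δz = g·(Δρ/ρ₀)/Δz = 9.8 × 1.326 × 10⁻⁴ / 36 = 3.6097 × 10⁻⁵ s⁻².
N = √(3.6097 × 10⁻⁵) = 6.0081 × 10⁻³ rad s⁻¹ → T = 2π/N = 1.0458 × 10³ s = 17.430 min ≈ 17.4 min.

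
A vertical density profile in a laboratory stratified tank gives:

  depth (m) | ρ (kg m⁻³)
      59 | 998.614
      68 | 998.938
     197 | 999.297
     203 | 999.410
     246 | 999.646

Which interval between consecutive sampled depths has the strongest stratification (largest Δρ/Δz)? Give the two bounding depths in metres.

Compute the density gradient over each adjacent pair:
  59–68 m: Δρ/Δz = 0.324/9 = 0.036 kg m⁻⁴
  68–197 m: Δρ/Δz = 0.359/129 = 2.8 × 10⁻³ kg m⁻⁴
  197–203 m: Δρ/Δz = 0.113/6 = 0.019 kg m⁻⁴
  203–246 m: Δρ/Δz = 0.236/43 = 5.5 × 10⁻³ kg m⁻⁴
The largest gradient is in the 59–68 m interval — the pycnocline.

59–68 m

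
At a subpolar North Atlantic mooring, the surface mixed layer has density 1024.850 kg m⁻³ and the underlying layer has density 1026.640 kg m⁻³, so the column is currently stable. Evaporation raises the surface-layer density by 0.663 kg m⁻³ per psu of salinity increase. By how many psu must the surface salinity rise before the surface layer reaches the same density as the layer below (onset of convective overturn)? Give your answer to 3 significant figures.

Density deficit of the surface layer: 1026.640 − 1024.850 = 1.79 kg m⁻³.
Required change = 1.79 / 0.663 = 2.70 psu.

2.70 psu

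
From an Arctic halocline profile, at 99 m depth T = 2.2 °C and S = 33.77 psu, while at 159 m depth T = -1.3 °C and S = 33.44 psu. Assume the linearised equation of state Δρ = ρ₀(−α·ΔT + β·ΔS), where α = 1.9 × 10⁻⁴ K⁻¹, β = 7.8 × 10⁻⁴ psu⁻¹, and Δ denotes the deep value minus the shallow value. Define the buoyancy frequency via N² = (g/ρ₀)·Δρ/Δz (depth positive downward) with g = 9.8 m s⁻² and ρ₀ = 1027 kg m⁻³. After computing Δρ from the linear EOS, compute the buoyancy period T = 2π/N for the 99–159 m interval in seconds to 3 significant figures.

ΔT = -3.5 K, ΔS = -0.33 psu (deep − shallow).
Δρ/ρ₀ = −αΔT + βΔS = 6.65 × 10⁻⁴ − 2.574 × 10⁻⁴ = 4.076 × 10⁻⁴, so Δρ ≈ 0.4186 kg m⁻³.
N² = (g/ρ₀)·Δρ/Δz = g·(Δρ/ρ₀)/Δz = 9.8 × 4.076 × 10⁻⁴ / 60 = 6.6575 × 10⁻⁵ s⁻².
N = √(6.6575 × 10⁻⁵) = 8.1594 × 10⁻³ rad s⁻¹ → T = 2π/N = 770.05 s ≈ 770 s.

770 s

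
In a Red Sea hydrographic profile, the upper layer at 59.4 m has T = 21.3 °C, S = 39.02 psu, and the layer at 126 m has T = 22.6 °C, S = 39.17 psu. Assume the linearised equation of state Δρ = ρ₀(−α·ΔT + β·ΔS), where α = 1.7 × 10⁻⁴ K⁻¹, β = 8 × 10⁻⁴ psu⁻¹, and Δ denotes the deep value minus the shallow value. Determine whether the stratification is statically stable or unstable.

ΔT = 22.6 − 21.3 = +1.3 K and ΔS = 39.17 − 39.02 = +0.15 psu (deep − shallow).
−αΔT = -2.21 × 10⁻⁴; βΔS = 1.20 × 10⁻⁴; sum Δρ/ρ₀ = -1.01 × 10⁻⁴.
Δρ/ρ₀ < 0, so Δρ < 0: deeper water is lighter → statically unstable; the column would overturn.

unstable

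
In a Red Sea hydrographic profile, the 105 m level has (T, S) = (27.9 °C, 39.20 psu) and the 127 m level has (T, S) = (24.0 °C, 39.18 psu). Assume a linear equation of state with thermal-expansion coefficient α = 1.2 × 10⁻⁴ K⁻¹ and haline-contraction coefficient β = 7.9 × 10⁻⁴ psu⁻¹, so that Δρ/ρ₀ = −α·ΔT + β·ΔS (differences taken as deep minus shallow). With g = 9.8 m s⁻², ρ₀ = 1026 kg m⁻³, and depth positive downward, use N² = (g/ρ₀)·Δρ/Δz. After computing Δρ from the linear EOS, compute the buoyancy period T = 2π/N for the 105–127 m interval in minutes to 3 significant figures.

7.38 min

ΔT = -3.9 K, ΔS = -0.02 psu (deep − shallow).
Δρ/ρ₀ = −αΔT + βΔS = 4.68 × 10⁻⁴ − 1.58 × 10⁻⁵ = 4.522 × 10⁻⁴, so Δρ ≈ 0.4640 kg m⁻³.
N² = (g/ρ₀)·Δρ/Δz = g·(Δρ/ρ₀)/Δz = 9.8 × 4.522 × 10⁻⁴ / 22 = 2.0143 × 10⁻⁴ s⁻².
N = √(2.0143 × 10⁻⁴) = 0.014193 rad s⁻¹ → T = 2π/N = 442.70 s = 7.3783 min ≈ 7.38 min.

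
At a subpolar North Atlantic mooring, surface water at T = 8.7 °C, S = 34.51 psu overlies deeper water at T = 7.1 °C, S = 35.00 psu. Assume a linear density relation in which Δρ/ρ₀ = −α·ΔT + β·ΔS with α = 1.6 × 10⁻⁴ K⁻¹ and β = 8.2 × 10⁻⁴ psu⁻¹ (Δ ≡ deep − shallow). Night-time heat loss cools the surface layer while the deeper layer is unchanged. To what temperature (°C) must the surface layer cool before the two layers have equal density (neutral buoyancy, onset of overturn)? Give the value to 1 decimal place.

Neutral buoyancy requires Δρ = 0, i.e. −α(T_deep − T_surf′) + β(S_deep − S_surf) = 0.
T_surf′ = T_deep − (β/α)·ΔS = 7.1 − (8.2 × 10⁻⁴/1.6 × 10⁻⁴)·(+0.49) = 4.589 °C.
Cooling required: 8.7 − (4.589) = 4.111 °C.

4.6 °C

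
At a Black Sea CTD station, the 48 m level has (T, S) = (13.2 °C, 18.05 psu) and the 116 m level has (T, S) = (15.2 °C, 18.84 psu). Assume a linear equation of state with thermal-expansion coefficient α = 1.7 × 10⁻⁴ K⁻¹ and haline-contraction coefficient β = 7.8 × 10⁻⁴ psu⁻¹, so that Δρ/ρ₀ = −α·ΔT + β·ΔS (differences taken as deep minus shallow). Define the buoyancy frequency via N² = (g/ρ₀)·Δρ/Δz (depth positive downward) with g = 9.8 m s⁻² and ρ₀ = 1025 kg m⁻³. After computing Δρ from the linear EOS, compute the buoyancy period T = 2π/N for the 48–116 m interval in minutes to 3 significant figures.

16.6 min

ΔT = +2.0 K, ΔS = +0.79 psu (deep − shallow).
Δρ/ρ₀ = −αΔT + βΔS = -3.40 × 10⁻⁴ + 6.162 × 10⁻⁴ = 2.762 × 10⁻⁴, so Δρ ≈ 0.2831 kg m⁻³.
N² = (g/ρ₀)·Δρ/Δz = g·(Δρ/ρ₀)/Δz = 9.8 × 2.762 × 10⁻⁴ / 68 = 3.9805 × 10⁻⁵ s⁻².
N = √(3.9805 × 10⁻⁵) = 6.3091 × 10⁻³ rad s⁻¹ → T = 2π/N = 995.89 s = 16.598 min ≈ 16.6 min.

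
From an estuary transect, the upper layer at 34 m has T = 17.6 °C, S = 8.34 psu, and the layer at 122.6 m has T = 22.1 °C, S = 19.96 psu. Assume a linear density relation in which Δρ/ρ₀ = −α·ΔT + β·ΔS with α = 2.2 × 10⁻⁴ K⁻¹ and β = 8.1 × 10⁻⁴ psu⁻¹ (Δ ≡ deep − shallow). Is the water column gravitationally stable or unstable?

ΔT = 22.1 − 17.6 = +4.5 K and ΔS = 19.96 − 8.34 = +11.62 psu (deep − shallow).
−αΔT = -9.90 × 10⁻⁴; βΔS = 9.4122 × 10⁻³; sum Δρ/ρ₀ = 8.4222 × 10⁻³.
Δρ/ρ₀ > 0, so Δρ > 0: deeper water is denser → statically stable.

stable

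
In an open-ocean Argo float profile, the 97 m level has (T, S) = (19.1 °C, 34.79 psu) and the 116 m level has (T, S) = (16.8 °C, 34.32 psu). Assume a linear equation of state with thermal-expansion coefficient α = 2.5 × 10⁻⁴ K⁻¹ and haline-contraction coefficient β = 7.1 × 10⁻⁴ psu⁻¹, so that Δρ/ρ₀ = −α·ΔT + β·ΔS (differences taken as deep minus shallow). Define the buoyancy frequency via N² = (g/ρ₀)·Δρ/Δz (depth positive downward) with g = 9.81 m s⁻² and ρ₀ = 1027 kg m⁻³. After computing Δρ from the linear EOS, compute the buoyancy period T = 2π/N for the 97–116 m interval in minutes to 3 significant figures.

9.38 min

ΔT = -2.3 K, ΔS = -0.47 psu (deep − shallow).
Δρ/ρ₀ = −αΔT + βΔS = 5.75 × 10⁻⁴ − 3.337 × 10⁻⁴ = 2.413 × 10⁻⁴, so Δρ ≈ 0.2478 kg m⁻³.
N² = (g/ρ₀)·Δρ/Δz = g·(Δρ/ρ₀)/Δz = 9.81 × 2.413 × 10⁻⁴ / 19 = 1.2459 × 10⁻⁴ s⁻².
N = √(1.2459 × 10⁻⁴) = 0.011162 rad s⁻¹ → T = 2π/N = 562.91 s = 9.3818 min ≈ 9.38 min.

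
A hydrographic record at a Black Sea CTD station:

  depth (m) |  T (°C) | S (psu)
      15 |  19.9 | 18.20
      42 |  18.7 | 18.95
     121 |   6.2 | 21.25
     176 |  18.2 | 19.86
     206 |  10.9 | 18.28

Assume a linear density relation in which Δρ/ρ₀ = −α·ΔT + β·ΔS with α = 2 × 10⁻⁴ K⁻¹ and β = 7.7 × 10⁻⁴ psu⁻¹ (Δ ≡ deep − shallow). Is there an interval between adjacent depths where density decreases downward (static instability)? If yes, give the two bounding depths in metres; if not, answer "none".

121–176 m

Evaluate Δρ/ρ₀ = −αΔT + βΔS across each adjacent pair:
  15–42 m: −αΔT+βΔS = −(2 × 10⁻⁴)(-1.2)+(7.7 × 10⁻⁴)(+0.75) = 8.2 × 10⁻⁴ → stable
  42–121 m: −αΔT+βΔS = −(2 × 10⁻⁴)(-12.5)+(7.7 × 10⁻⁴)(+2.30) = 4.3 × 10⁻³ → stable
  121–176 m: −αΔT+βΔS = −(2 × 10⁻⁴)(+12.0)+(7.7 × 10⁻⁴)(-1.39) = -3.5 × 10⁻³ → UNSTABLE
  176–206 m: −αΔT+βΔS = −(2 × 10⁻⁴)(-7.3)+(7.7 × 10⁻⁴)(-1.58) = 2.4 × 10⁻⁴ → stable
The 121–176 m interval has Δρ < 0: lighter water underlies denser water.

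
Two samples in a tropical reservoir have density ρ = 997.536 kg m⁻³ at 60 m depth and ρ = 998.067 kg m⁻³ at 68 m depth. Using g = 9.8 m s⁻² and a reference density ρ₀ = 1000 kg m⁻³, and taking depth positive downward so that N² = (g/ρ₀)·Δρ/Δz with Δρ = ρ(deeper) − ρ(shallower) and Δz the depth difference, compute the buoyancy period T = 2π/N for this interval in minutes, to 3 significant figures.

4.11 min

Δρ = 998.067 − 997.536 = 0.531 kg m⁻³ over Δz = 68 − 60 = 8 m.
N² = (9.8/1000) × (0.531/8) = 6.5048 × 10⁻⁴ s⁻².
N = √(6.5048 × 10⁻⁴) = 0.025505 rad s⁻¹, so T = 2π/N = 246.35 s = 4.1058 min ≈ 4.11 min.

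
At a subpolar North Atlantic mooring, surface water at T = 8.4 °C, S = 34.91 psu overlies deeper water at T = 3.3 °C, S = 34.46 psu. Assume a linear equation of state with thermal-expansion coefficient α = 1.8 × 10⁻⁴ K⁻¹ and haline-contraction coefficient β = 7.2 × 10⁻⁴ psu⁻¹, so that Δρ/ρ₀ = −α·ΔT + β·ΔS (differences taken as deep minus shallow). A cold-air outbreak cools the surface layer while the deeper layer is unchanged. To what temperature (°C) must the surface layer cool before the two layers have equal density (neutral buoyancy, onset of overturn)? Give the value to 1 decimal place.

5.1 °C

Neutral buoyancy requires Δρ = 0, i.e. −α(T_deep − T_surf′) + β(S_deep − S_surf) = 0.
T_surf′ = T_deep − (β/α)·ΔS = 3.3 − (7.2 × 10⁻⁴/1.8 × 10⁻⁴)·(-0.45) = 5.100 °C.
Cooling required: 8.4 − (5.100) = 3.300 °C.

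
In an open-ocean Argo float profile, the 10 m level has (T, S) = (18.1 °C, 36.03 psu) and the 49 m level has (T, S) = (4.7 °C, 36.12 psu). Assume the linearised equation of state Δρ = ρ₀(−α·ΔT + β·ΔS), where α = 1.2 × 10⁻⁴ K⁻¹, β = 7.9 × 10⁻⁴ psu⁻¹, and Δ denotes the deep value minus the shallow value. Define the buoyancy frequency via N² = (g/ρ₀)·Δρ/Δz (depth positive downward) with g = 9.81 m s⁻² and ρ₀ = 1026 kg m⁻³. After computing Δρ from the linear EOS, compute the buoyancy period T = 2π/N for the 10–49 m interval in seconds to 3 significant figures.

ΔT = -13.4 K, ΔS = +0.09 psu (deep − shallow).
Δρ/ρ₀ = −αΔT + βΔS = 1.608 × 10⁻³ + 7.11 × 10⁻⁵ = 1.6791 × 10⁻³, so Δρ ≈ 1.723 kg m⁻³.
N² = (g/ρ₀)·Δρ/Δz = g·(Δρ/ρ₀)/Δz = 9.81 × 1.6791 × 10⁻³ / 39 = 4.2236 × 10⁻⁴ s⁻².
N = √(4.2236 × 10⁻⁴) = 0.020551 rad s⁻¹ → T = 2π/N = 305.74 s ≈ 306 s.

306 s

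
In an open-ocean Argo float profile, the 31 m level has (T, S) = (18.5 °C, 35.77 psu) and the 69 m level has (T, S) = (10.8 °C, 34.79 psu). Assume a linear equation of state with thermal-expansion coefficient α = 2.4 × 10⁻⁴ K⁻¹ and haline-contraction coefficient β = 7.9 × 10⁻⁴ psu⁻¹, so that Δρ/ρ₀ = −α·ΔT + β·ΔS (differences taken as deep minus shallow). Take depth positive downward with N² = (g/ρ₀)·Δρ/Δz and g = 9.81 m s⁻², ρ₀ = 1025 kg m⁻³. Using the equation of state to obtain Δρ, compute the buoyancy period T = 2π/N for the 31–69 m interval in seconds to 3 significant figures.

377 s

ΔT = -7.7 K, ΔS = -0.98 psu (deep − shallow).
Δρ/ρ₀ = −αΔT + βΔS = 1.848 × 10⁻³ − 7.742 × 10⁻⁴ = 1.0738 × 10⁻³, so Δρ ≈ 1.101 kg m⁻³.
N² = (g/ρ₀)·Δρ/Δz = g·(Δρ/ρ₀)/Δz = 9.81 × 1.0738 × 10⁻³ / 38 = 2.7721 × 10⁻⁴ s⁻².
N = √(2.7721 × 10⁻⁴) = 0.016650 rad s⁻¹ → T = 2π/N = 377.37 s ≈ 377 s.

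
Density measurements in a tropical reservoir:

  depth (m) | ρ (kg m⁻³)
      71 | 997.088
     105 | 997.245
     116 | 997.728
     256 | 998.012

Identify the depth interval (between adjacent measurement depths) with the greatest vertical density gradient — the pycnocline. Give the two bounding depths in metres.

Compute the density gradient over each adjacent pair:
  71–105 m: Δρ/Δz = 0.157/34 = 4.6 × 10⁻³ kg m⁻⁴
  105–116 m: Δρ/Δz = 0.483/11 = 0.044 kg m⁻⁴
  116–256 m: Δρ/Δz = 0.284/140 = 2.0 × 10⁻³ kg m⁻⁴
The largest gradient is in the 105–116 m interval — the pycnocline.

105–116 m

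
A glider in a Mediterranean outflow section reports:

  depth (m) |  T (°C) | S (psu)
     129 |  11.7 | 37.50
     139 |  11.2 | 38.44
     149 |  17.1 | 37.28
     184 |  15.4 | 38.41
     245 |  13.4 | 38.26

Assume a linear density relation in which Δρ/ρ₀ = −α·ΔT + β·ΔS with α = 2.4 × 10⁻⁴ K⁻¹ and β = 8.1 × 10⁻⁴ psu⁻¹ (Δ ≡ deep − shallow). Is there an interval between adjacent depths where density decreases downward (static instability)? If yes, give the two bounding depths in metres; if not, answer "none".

Evaluate Δρ/ρ₀ = −αΔT + βΔS across each adjacent pair:
  129–139 m: −αΔT+βΔS = −(2.4 × 10⁻⁴)(-0.5)+(8.1 × 10⁻⁴)(+0.94) = 8.8 × 10⁻⁴ → stable
  139–149 m: −αΔT+βΔS = −(2.4 × 10⁻⁴)(+5.9)+(8.1 × 10⁻⁴)(-1.16) = -2.4 × 10⁻³ → UNSTABLE
  149–184 m: −αΔT+βΔS = −(2.4 × 10⁻⁴)(-1.7)+(8.1 × 10⁻⁴)(+1.13) = 1.3 × 10⁻³ → stable
  184–245 m: −αΔT+βΔS = −(2.4 × 10⁻⁴)(-2.0)+(8.1 × 10⁻⁴)(-0.15) = 3.6 × 10⁻⁴ → stable
The 139–149 m interval has Δρ < 0: lighter water underlies denser water.

139–149 m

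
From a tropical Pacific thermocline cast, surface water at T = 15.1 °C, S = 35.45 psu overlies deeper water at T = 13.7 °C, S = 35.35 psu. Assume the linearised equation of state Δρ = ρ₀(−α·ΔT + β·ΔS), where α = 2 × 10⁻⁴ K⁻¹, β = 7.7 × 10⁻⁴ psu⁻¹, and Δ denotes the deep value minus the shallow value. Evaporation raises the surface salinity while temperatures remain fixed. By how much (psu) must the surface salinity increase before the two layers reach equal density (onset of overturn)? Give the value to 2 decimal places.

Neutral buoyancy requires −α(T_deep − T_surf) + β(S_deep − S_surf′) = 0.
S_surf′ = S_deep − (α/β)·ΔT = 35.35 − (2 × 10⁻⁴/7.7 × 10⁻⁴)·(-1.4) = 35.7136 psu.
Increase required: 35.7136 − 35.45 = 0.2636 psu.

0.26 psu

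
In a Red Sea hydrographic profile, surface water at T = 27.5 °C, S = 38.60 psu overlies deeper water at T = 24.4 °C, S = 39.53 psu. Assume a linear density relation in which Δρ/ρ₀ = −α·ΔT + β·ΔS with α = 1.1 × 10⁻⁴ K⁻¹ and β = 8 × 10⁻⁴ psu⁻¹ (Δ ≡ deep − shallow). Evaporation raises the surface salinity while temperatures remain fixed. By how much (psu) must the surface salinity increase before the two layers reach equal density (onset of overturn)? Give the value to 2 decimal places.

Neutral buoyancy requires −α(T_deep − T_surf) + β(S_deep − S_surf′) = 0.
S_surf′ = S_deep − (α/β)·ΔT = 39.53 − (1.1 × 10⁻⁴/8 × 10⁻⁴)·(-3.1) = 39.9563 psu.
Increase required: 39.9563 − 38.60 = 1.3563 psu.

1.36 psu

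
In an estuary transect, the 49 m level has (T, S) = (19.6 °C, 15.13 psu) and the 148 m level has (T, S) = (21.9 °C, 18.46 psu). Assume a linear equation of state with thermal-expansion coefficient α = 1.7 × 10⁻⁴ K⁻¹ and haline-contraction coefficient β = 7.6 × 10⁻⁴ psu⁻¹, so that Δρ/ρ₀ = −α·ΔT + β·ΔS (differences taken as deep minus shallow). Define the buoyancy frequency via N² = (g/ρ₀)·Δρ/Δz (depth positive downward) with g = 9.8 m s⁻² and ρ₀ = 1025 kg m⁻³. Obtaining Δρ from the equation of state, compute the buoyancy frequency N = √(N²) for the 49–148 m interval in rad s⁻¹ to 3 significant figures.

0.0146 rad s⁻¹

ΔT = +2.3 K, ΔS = +3.33 psu (deep − shallow).
Δρ/ρ₀ = −αΔT + βΔS = -3.91 × 10⁻⁴ + 2.5308 × 10⁻³ = 2.1398 × 10⁻³, so Δρ ≈ 2.193 kg m⁻³.
N² = (g/ρ₀)·Δρ/Δz = g·(Δρ/ρ₀)/Δz = 9.8 × 2.1398 × 10⁻³ / 99 = 2.1182 × 10⁻⁴ s⁻².
N = √(2.1182 × 10⁻⁴) = 0.014554 rad s⁻¹ ≈ 0.0146 rad s⁻¹.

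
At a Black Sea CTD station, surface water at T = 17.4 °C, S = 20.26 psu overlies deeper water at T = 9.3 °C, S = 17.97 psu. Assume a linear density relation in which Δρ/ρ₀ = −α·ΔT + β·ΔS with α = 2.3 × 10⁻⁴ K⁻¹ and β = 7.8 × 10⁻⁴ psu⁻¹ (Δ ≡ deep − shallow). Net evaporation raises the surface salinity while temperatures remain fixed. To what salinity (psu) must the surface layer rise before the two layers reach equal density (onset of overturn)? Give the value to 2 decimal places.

Neutral buoyancy requires −α(T_deep − T_surf) + β(S_deep − S_surf′) = 0.
S_surf′ = S_deep − (α/β)·ΔT = 17.97 − (2.3 × 10⁻⁴/7.8 × 10⁻⁴)·(-8.1) = 20.3585 psu.
Increase required: 20.3585 − 20.26 = 0.0985 psu.

20.36 psu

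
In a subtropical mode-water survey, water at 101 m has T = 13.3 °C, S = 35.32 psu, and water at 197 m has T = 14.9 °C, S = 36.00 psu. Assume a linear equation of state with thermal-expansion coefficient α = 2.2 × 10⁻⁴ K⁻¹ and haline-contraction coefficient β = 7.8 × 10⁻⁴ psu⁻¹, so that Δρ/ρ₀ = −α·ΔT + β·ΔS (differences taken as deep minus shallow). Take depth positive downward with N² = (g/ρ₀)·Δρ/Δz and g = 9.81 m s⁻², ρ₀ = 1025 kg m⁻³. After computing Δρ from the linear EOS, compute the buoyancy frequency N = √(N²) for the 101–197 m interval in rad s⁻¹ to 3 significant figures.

ΔT = +1.6 K, ΔS = +0.68 psu (deep − shallow).
Δρ/ρ₀ = −αΔT + βΔS = -3.52 × 10⁻⁴ + 5.304 × 10⁻⁴ = 1.784 × 10⁻⁴, so Δρ ≈ 0.1829 kg m⁻³.
N² = (g/ρ₀)·Δρ/Δz = g·(Δρ/ρ₀)/Δz = 9.81 × 1.784 × 10⁻⁴ / 96 = 1.8230 × 10⁻⁵ s⁻².
N = √(1.8230 × 10⁻⁵) = 4.2697 × 10⁻³ rad s⁻¹ ≈ 4.27 × 10⁻³ rad s⁻¹.

4.27 × 10⁻³ rad s⁻¹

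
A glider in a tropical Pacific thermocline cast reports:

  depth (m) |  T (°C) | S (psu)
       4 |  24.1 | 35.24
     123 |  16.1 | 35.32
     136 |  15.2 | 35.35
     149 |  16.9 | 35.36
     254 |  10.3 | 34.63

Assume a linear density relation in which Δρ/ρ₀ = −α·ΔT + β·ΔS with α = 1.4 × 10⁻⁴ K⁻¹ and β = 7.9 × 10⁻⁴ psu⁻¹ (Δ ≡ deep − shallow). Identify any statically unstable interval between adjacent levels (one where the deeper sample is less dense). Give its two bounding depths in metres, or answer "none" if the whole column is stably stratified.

Evaluate Δρ/ρ₀ = −αΔT + βΔS across each adjacent pair:
  4–123 m: −αΔT+βΔS = −(1.4 × 10⁻⁴)(-8.0)+(7.9 × 10⁻⁴)(+0.08) = 1.2 × 10⁻³ → stable
  123–136 m: −αΔT+βΔS = −(1.4 × 10⁻⁴)(-0.9)+(7.9 × 10⁻⁴)(+0.03) = 1.5 × 10⁻⁴ → stable
  136–149 m: −αΔT+βΔS = −(1.4 × 10⁻⁴)(+1.7)+(7.9 × 10⁻⁴)(+0.01) = -2.3 × 10⁻⁴ → UNSTABLE
  149–254 m: −αΔT+βΔS = −(1.4 × 10⁻⁴)(-6.6)+(7.9 × 10⁻⁴)(-0.73) = 3.5 × 10⁻⁴ → stable
The 136–149 m interval has Δρ < 0: lighter water underlies denser water.

136–149 m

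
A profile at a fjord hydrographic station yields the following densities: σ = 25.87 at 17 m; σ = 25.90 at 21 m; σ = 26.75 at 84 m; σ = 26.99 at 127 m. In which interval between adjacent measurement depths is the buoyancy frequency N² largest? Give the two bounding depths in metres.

21–84 m

Compute the density gradient over each adjacent pair:
  17–21 m: Δρ/Δz = 0.03/4 = 7.5 × 10⁻³ kg m⁻⁴
  21–84 m: Δρ/Δz = 0.85/63 = 0.013 kg m⁻⁴
  84–127 m: Δρ/Δz = 0.24/43 = 5.6 × 10⁻³ kg m⁻⁴
The largest gradient is in the 21–84 m interval — the pycnocline.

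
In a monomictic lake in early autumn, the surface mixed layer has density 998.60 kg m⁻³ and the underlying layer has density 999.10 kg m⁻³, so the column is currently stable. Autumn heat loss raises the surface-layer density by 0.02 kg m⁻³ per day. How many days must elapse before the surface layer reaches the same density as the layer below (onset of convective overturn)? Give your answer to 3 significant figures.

Density deficit of the surface layer: 999.10 − 998.60 = 0.5 kg m⁻³.
Required change = 0.5 / 0.02 = 25.0 days.

25.0 days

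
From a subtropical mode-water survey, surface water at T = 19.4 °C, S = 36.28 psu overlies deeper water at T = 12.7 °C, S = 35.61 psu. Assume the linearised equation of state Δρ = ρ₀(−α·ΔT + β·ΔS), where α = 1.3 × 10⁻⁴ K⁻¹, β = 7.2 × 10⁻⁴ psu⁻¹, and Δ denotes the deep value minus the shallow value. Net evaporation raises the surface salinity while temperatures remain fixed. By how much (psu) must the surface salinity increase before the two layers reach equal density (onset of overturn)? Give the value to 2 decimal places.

Neutral buoyancy requires −α(T_deep − T_surf) + β(S_deep − S_surf′) = 0.
S_surf′ = S_deep − (α/β)·ΔT = 35.61 − (1.3 × 10⁻⁴/7.2 × 10⁻⁴)·(-6.7) = 36.8197 psu.
Increase required: 36.8197 − 36.28 = 0.5397 psu.

0.54 psu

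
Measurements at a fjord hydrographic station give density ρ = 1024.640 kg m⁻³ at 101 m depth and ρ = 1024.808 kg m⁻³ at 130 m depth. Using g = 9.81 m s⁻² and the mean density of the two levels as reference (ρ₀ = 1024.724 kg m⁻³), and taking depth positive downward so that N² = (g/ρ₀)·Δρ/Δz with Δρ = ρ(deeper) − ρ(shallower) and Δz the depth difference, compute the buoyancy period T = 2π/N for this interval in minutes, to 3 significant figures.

14.1 min

Δρ = 1024.808 − 1024.640 = 0.168 kg m⁻³ over Δz = 130 − 101 = 29 m.
N² = (9.81/1024.724) × (0.168/29) = 5.5459 × 10⁻⁵ s⁻².
N = √(5.5459 × 10⁻⁵) = 7.4471 × 10⁻³ rad s⁻¹, so T = 2π/N = 843.71 s = 14.062 min ≈ 14.1 min.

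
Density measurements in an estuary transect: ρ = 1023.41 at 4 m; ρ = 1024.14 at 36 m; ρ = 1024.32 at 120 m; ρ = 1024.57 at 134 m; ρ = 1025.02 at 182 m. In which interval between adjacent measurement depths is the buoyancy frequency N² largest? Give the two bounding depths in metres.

Compute the density gradient over each adjacent pair:
  4–36 m: Δρ/Δz = 0.73/32 = 0.023 kg m⁻⁴
  36–120 m: Δρ/Δz = 0.18/84 = 2.1 × 10⁻³ kg m⁻⁴
  120–134 m: Δρ/Δz = 0.25/14 = 0.018 kg m⁻⁴
  134–182 m: Δρ/Δz = 0.45/48 = 9.4 × 10⁻³ kg m⁻⁴
The largest gradient is in the 4–36 m interval — the pycnocline.

4–36 m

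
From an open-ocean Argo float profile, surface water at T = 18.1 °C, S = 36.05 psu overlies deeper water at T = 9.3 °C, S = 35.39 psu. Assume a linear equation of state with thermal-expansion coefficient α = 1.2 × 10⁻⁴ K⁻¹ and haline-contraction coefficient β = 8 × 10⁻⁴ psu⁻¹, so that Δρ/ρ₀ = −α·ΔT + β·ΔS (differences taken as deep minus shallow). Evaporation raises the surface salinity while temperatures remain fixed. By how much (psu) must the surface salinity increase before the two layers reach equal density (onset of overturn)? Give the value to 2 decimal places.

0.66 psu

Neutral buoyancy requires −α(T_deep − T_surf) + β(S_deep − S_surf′) = 0.
S_surf′ = S_deep − (α/β)·ΔT = 35.39 − (1.2 × 10⁻⁴/8 × 10⁻⁴)·(-8.8) = 36.7100 psu.
Increase required: 36.7100 − 36.05 = 0.6600 psu.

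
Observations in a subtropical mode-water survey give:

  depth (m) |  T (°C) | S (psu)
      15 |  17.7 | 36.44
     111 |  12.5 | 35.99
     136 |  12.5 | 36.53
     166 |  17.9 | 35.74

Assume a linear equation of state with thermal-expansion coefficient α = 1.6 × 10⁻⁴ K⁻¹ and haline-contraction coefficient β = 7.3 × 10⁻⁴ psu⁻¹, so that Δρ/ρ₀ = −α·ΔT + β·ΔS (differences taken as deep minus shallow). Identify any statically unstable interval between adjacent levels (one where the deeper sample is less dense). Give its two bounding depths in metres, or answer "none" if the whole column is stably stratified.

136–166 m

Evaluate Δρ/ρ₀ = −αΔT + βΔS across each adjacent pair:
  15–111 m: −αΔT+βΔS = −(1.6 × 10⁻⁴)(-5.2)+(7.3 × 10⁻⁴)(-0.45) = 5.0 × 10⁻⁴ → stable
  111–136 m: −αΔT+βΔS = −(1.6 × 10⁻⁴)(+0.0)+(7.3 × 10⁻⁴)(+0.54) = 3.9 × 10⁻⁴ → stable
  136–166 m: −αΔT+βΔS = −(1.6 × 10⁻⁴)(+5.4)+(7.3 × 10⁻⁴)(-0.79) = -1.4 × 10⁻³ → UNSTABLE
The 136–166 m interval has Δρ < 0: lighter water underlies denser water.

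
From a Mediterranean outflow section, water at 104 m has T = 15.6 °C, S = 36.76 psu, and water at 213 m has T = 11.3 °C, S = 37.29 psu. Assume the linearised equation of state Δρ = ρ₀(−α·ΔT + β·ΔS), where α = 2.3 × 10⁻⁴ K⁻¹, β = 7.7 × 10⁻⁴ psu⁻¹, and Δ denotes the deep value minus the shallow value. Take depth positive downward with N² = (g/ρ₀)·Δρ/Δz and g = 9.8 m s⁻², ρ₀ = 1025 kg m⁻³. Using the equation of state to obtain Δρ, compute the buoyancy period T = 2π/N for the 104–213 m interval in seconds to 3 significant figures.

561 s

ΔT = -4.3 K, ΔS = +0.53 psu (deep − shallow).
Δρ/ρ₀ = −αΔT + βΔS = 9.89 × 10⁻⁴ + 4.081 × 10⁻⁴ = 1.3971 × 10⁻³, so Δρ ≈ 1.432 kg m⁻³.
N² = (g/ρ₀)·Δρ/Δz = g·(Δρ/ρ₀)/Δz = 9.8 × 1.3971 × 10⁻³ / 109 = 1.2561 × 10⁻⁴ s⁻².
N = √(1.2561 × 10⁻⁴) = 0.011208 rad s⁻¹ → T = 2π/N = 560.60 s ≈ 561 s.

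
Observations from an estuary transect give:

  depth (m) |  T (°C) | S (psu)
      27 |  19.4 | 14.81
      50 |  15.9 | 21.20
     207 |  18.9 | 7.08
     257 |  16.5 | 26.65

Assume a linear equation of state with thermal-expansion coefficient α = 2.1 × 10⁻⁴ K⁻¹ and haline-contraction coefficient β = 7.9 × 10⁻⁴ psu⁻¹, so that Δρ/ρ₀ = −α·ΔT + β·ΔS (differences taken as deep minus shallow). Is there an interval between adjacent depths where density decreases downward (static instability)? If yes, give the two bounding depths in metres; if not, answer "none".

Evaluate Δρ/ρ₀ = −αΔT + βΔS across each adjacent pair:
  27–50 m: −αΔT+βΔS = −(2.1 × 10⁻⁴)(-3.5)+(7.9 × 10⁻⁴)(+6.39) = 5.8 × 10⁻³ → stable
  50–207 m: −αΔT+βΔS = −(2.1 × 10⁻⁴)(+3.0)+(7.9 × 10⁻⁴)(-14.12) = -0.012 → UNSTABLE
  207–257 m: −αΔT+βΔS = −(2.1 × 10⁻⁴)(-2.4)+(7.9 × 10⁻⁴)(+19.57) = 0.016 → stable
The 50–207 m interval has Δρ < 0: lighter water underlies denser water.

50–207 m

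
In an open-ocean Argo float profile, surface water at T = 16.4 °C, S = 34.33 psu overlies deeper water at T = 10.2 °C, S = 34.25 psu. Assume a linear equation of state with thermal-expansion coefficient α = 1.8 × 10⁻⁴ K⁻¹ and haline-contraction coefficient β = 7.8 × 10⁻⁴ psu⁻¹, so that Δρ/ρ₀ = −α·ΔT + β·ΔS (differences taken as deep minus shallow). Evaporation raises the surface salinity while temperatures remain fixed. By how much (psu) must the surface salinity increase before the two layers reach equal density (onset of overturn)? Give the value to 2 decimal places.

1.35 psu

Neutral buoyancy requires −α(T_deep − T_surf) + β(S_deep − S_surf′) = 0.
S_surf′ = S_deep − (α/β)·ΔT = 34.25 − (1.8 × 10⁻⁴/7.8 × 10⁻⁴)·(-6.2) = 35.6808 psu.
Increase required: 35.6808 − 34.33 = 1.3508 psu.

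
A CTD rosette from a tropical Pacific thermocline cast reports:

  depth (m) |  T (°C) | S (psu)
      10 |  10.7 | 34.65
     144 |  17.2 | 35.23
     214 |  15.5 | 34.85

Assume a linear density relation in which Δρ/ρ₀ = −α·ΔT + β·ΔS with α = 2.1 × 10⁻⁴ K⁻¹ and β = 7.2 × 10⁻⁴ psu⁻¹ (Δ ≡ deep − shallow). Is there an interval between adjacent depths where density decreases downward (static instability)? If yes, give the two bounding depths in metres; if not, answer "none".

10–144 m

Evaluate Δρ/ρ₀ = −αΔT + βΔS across each adjacent pair:
  10–144 m: −αΔT+βΔS = −(2.1 × 10⁻⁴)(+6.5)+(7.2 × 10⁻⁴)(+0.58) = -9.5 × 10⁻⁴ → UNSTABLE
  144–214 m: −αΔT+βΔS = −(2.1 × 10⁻⁴)(-1.7)+(7.2 × 10⁻⁴)(-0.38) = 8.3 × 10⁻⁵ → stable
The 10–144 m interval has Δρ < 0: lighter water underlies denser water.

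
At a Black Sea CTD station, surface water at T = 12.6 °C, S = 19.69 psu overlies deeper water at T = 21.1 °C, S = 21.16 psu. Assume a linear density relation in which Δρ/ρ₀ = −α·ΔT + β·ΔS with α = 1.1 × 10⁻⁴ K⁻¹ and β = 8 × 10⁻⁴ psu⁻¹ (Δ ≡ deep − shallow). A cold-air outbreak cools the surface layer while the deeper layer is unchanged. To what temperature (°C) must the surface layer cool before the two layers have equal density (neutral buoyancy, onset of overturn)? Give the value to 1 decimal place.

Neutral buoyancy requires Δρ = 0, i.e. −α(T_deep − T_surf′) + β(S_deep − S_surf) = 0.
T_surf′ = T_deep − (β/α)·ΔS = 21.1 − (8 × 10⁻⁴/1.1 × 10⁻⁴)·(+1.47) = 10.409 °C.
Cooling required: 12.6 − (10.409) = 2.191 °C.

10.4 °C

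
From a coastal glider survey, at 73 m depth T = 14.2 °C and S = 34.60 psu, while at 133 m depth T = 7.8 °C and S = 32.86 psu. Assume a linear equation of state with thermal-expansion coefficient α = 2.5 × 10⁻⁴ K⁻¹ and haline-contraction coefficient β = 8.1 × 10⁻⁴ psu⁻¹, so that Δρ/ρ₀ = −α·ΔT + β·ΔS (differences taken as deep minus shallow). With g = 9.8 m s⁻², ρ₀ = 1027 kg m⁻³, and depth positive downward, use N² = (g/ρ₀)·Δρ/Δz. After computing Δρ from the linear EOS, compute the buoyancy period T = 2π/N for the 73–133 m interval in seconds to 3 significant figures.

ΔT = -6.4 K, ΔS = -1.74 psu (deep − shallow).
Δρ/ρ₀ = −αΔT + βΔS = 1.60 × 10⁻³ − 1.4094 × 10⁻³ = 1.906 × 10⁻⁴, so Δρ ≈ 0.1957 kg m⁻³.
N² = (g/ρ₀)·Δρ/Δz = g·(Δρ/ρ₀)/Δz = 9.8 × 1.906 × 10⁻⁴ / 60 = 3.1131 × 10⁻⁵ s⁻².
N = √(3.1131 × 10⁻⁵) = 5.5795 × 10⁻³ rad s⁻¹ → T = 2π/N = 1.1261 × 10³ s ≈ 1.13 × 10³ s.

1.13 × 10³ s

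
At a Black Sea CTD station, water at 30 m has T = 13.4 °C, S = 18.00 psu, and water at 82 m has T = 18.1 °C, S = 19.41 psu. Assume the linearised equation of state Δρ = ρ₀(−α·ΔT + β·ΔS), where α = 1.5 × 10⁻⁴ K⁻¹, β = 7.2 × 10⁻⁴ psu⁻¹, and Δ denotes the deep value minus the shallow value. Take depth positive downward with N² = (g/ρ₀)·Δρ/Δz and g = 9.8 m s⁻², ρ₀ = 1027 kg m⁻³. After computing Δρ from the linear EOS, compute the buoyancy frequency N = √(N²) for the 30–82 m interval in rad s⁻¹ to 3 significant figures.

ΔT = +4.7 K, ΔS = +1.41 psu (deep − shallow).
Δρ/ρ₀ = −αΔT + βΔS = -7.05 × 10⁻⁴ + 1.0152 × 10⁻³ = 3.102 × 10⁻⁴, so Δρ ≈ 0.3186 kg m⁻³.
N² = (g/ρ₀)·Δρ/Δz = g·(Δρ/ρ₀)/Δz = 9.8 × 3.102 × 10⁻⁴ / 52 = 5.8461 × 10⁻⁵ s⁻².
N = √(5.8461 × 10⁻⁵) = 7.6460 × 10⁻³ rad s⁻¹ ≈ 7.65 × 10⁻³ rad s⁻¹.

7.65 × 10⁻³ rad s⁻¹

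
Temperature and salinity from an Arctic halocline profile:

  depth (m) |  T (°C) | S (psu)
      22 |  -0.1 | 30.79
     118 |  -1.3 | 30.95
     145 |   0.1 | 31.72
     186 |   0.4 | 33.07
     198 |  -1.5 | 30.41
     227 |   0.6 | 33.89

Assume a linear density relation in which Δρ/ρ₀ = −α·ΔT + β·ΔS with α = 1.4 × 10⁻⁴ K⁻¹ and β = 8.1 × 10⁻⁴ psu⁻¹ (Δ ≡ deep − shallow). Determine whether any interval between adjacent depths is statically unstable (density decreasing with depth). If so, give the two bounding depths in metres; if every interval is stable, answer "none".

Evaluate Δρ/ρ₀ = −αΔT + βΔS across each adjacent pair:
  22–118 m: −αΔT+βΔS = −(1.4 × 10⁻⁴)(-1.2)+(8.1 × 10⁻⁴)(+0.16) = 3.0 × 10⁻⁴ → stable
  118–145 m: −αΔT+βΔS = −(1.4 × 10⁻⁴)(+1.4)+(8.1 × 10⁻⁴)(+0.77) = 4.3 × 10⁻⁴ → stable
  145–186 m: −αΔT+βΔS = −(1.4 × 10⁻⁴)(+0.3)+(8.1 × 10⁻⁴)(+1.35) = 1.1 × 10⁻³ → stable
  186–198 m: −αΔT+βΔS = −(1.4 × 10⁻⁴)(-1.9)+(8.1 × 10⁻⁴)(-2.66) = -1.9 × 10⁻³ → UNSTABLE
  198–227 m: −αΔT+βΔS = −(1.4 × 10⁻⁴)(+2.1)+(8.1 × 10⁻⁴)(+3.48) = 2.5 × 10⁻³ → stable
The 186–198 m interval has Δρ < 0: lighter water underlies denser water.

186–198 m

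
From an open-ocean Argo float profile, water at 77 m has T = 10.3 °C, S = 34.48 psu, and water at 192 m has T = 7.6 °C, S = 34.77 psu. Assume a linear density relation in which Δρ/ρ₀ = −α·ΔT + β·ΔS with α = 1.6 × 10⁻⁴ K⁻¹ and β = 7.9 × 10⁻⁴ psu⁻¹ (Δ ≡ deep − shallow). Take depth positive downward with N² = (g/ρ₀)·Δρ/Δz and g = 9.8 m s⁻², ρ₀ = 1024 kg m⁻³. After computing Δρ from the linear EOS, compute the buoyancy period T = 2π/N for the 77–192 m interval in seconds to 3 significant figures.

837 s

ΔT = -2.7 K, ΔS = +0.29 psu (deep − shallow).
Δρ/ρ₀ = −αΔT + βΔS = 4.32 × 10⁻⁴ + 2.291 × 10⁻⁴ = 6.611 × 10⁻⁴, so Δρ ≈ 0.6770 kg m⁻³.
N² = (g/ρ₀)·Δρ/Δz = g·(Δρ/ρ₀)/Δz = 9.8 × 6.611 × 10⁻⁴ / 115 = 5.6337 × 10⁻⁵ s⁻².
N = √(5.6337 × 10⁻⁵) = 7.5058 × 10⁻³ rad s⁻¹ → T = 2π/N = 837.11 s ≈ 837 s.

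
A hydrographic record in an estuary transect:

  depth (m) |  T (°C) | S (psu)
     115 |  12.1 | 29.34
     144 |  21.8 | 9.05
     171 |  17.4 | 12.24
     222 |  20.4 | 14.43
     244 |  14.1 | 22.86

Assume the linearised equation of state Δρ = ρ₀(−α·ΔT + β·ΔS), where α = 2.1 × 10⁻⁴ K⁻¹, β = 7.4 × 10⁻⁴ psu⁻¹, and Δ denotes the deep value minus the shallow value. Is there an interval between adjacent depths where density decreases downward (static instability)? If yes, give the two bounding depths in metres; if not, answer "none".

115–144 m

Evaluate Δρ/ρ₀ = −αΔT + βΔS across each adjacent pair:
  115–144 m: −αΔT+βΔS = −(2.1 × 10⁻⁴)(+9.7)+(7.4 × 10⁻⁴)(-20.29) = -0.017 → UNSTABLE
  144–171 m: −αΔT+βΔS = −(2.1 × 10⁻⁴)(-4.4)+(7.4 × 10⁻⁴)(+3.19) = 3.3 × 10⁻³ → stable
  171–222 m: −αΔT+βΔS = −(2.1 × 10⁻⁴)(+3.0)+(7.4 × 10⁻⁴)(+2.19) = 9.9 × 10⁻⁴ → stable
  222–244 m: −αΔT+βΔS = −(2.1 × 10⁻⁴)(-6.3)+(7.4 × 10⁻⁴)(+8.43) = 7.6 × 10⁻³ → stable
The 115–144 m interval has Δρ < 0: lighter water underlies denser water.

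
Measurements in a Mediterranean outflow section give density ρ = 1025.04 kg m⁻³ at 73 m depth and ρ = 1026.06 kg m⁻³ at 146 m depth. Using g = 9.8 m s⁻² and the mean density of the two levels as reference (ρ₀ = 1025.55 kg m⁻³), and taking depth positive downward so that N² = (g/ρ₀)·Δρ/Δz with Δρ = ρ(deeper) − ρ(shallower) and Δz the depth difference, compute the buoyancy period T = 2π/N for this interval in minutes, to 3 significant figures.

9.06 min

Δρ = 1026.06 − 1025.04 = 1.02 kg m⁻³ over Δz = 146 − 73 = 73 m.
N² = (9.8/1025.55) × (1.02/73) = 1.3352 × 10⁻⁴ s⁻².
N = √(1.3352 × 10⁻⁴) = 0.011555 rad s⁻¹, so T = 2π/N = 543.76 s = 9.0627 min ≈ 9.06 min.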